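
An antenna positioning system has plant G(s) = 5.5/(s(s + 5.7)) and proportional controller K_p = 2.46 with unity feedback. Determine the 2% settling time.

From 1 + K_pG(s) = 0: s² + 5.7s + 13.53 = 0 ⇒ ω_n = 3.678, ζ = 0.7748.
2% settling time T_s ≈ 4/(ζω_n) = 4/2.85 = 1.4 s.

T_s ≈ 1.4 s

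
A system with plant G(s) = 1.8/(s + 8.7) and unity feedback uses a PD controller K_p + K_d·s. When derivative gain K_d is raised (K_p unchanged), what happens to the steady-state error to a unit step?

K_d affects only the transient (the s-coefficient); the DC loop gain, and hence e_ss, depends only on K_p.

unchanged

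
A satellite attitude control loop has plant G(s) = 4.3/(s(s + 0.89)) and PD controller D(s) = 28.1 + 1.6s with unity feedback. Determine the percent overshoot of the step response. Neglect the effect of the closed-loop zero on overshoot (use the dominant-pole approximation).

30.5%

Forward path: (28.1 + 1.6s)·4.3/(s(s+0.89)). The closed-loop characteristic equation is s² + (0.89 + 4.3·1.6)s + 4.3·28.1 = 0.
That is s² + 7.77s + 120.8 = 0, so ω_n = 10.99 rad/s and ζ = 7.77/(2·10.99) = 0.3534.
%OS = 100·exp(−πζ/√(1−ζ²)) = 30.5%.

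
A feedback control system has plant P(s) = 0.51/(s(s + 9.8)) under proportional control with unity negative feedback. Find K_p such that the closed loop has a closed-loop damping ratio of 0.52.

K_p = 174

Closed-loop characteristic equation: s² + 9.8s + K_p·0.51 = 0.
So ω_n = √(0.51K_p) and 2ζω_n = 9.8, giving ζ = 9.8/(2√(0.51K_p)).
Setting ζ = 0.52: √(0.51K_p) = 9.8/(2·0.52) = 9.423, so K_p = 88.79/0.51 = 174.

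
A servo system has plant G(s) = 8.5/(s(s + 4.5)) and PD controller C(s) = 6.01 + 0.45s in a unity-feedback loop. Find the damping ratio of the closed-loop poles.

ζ = 0.582

Forward path: (6.01 + 0.45s)·8.5/(s(s+4.5)). The closed-loop characteristic equation is s² + (4.5 + 8.5·0.45)s + 8.5·6.01 = 0.
That is s² + 8.325s + 51.09 = 0, so ω_n = 7.147 rad/s and ζ = 8.325/(2·7.147) = 0.5824.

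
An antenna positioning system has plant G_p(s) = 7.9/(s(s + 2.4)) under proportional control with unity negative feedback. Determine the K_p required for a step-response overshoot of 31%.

K_p = 1.49

From %OS = 100·exp(−πζ/√(1−ζ²)) = 31%, ζ = −ln(0.31)/√(π²+ln²(0.31)) = 0.3493.
Characteristic equation s² + 2.4s + 7.9K_p = 0 gives ζ = 2.4/(2√(7.9K_p)).
Setting ζ = 0.3493: √(7.9K_p) = 2.4/(2·0.3493) = 3.435, so K_p = 11.8/7.9 = 1.49.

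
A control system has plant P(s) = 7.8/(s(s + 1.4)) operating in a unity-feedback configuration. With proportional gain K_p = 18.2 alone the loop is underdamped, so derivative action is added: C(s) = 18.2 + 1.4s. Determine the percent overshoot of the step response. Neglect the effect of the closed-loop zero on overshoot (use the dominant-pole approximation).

Forward path: (18.2 + 1.4s)·7.8/(s(s+1.4)). The closed-loop characteristic equation is s² + (1.4 + 7.8·1.4)s + 7.8·18.2 = 0.
That is s² + 12.32s + 142 = 0, so ω_n = 11.91 rad/s and ζ = 12.32/(2·11.91) = 0.517.
%OS = 100·exp(−πζ/√(1−ζ²)) = 15%.

15%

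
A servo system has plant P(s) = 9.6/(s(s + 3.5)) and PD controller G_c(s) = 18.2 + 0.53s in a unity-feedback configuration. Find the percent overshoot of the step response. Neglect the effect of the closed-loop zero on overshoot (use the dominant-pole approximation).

34%

Forward path: (18.2 + 0.53s)·9.6/(s(s+3.5)). The closed-loop characteristic equation is s² + (3.5 + 9.6·0.53)s + 9.6·18.2 = 0.
That is s² + 8.588s + 174.7 = 0, so ω_n = 13.22 rad/s and ζ = 8.588/(2·13.22) = 0.3249.
%OS = 100·exp(−πζ/√(1−ζ²)) = 34%.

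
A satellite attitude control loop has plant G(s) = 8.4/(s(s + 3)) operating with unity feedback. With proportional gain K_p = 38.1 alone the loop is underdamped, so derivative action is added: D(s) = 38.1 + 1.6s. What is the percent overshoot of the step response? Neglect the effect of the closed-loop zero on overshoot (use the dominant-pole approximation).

19.7%

Forward path: (38.1 + 1.6s)·8.4/(s(s+3)). The closed-loop characteristic equation is s² + (3 + 8.4·1.6)s + 8.4·38.1 = 0.
That is s² + 16.44s + 320 = 0, so ω_n = 17.89 rad/s and ζ = 16.44/(2·17.89) = 0.4595.
%OS = 100·exp(−πζ/√(1−ζ²)) = 19.7%.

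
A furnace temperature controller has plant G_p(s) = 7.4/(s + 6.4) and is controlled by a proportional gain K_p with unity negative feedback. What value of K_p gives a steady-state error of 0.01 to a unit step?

The loop is type 0, so e_ss(step) = 1/(1 + K_pos) with K_pos = K_p·G_p(0).
G_p(0) = 1.156. Require 1/(1 + K_p·1.156) = 0.01, so 1 + 1.156·K_p = 100.
K_p = (100 − 1)/1.156 = 85.6.

K_p = 85.6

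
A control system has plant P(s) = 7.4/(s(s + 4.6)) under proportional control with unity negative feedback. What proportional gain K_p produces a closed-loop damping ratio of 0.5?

Closed-loop characteristic equation: s² + 4.6s + K_p·7.4 = 0.
So ω_n = √(7.4K_p) and 2ζω_n = 4.6, giving ζ = 4.6/(2√(7.4K_p)).
Setting ζ = 0.5: √(7.4K_p) = 4.6/(2·0.5) = 4.6, so K_p = 21.16/7.4 = 2.86.

K_p = 2.86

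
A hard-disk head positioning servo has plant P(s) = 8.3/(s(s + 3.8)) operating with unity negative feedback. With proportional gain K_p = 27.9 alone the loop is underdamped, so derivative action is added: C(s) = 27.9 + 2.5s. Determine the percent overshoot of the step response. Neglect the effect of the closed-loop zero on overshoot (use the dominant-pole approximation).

1.37%

Forward path: (27.9 + 2.5s)·8.3/(s(s+3.8)). The closed-loop characteristic equation is s² + (3.8 + 8.3·2.5)s + 8.3·27.9 = 0.
That is s² + 24.55s + 231.6 = 0, so ω_n = 15.22 rad/s and ζ = 24.55/(2·15.22) = 0.8066.
%OS = 100·exp(−πζ/√(1−ζ²)) = 1.37%.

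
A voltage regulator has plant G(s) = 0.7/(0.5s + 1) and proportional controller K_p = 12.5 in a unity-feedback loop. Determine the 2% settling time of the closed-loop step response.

Closed loop: T(s) = K_p·G/(1+K_p·G) = 8.75/(0.5s + 1 + 8.75), with pole at s = −(1 + 8.75)/0.5 = −19.5.
τ = 1/19.5 = 0.05128 s, so 2% settling time ≈ 4τ = 0.205 s.

T_s ≈ 0.205 s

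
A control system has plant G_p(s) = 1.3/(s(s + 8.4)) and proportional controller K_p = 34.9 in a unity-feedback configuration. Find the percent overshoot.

From 1 + K_pG_p(s) = 0: s² + 8.4s + 45.37 = 0 ⇒ ω_n = 6.736, ζ = 0.6235.
%OS = 100·exp(−πζ/√(1−ζ²)) = 100·exp(−π·0.6235/√0.6112) = 8.16%.

8.16%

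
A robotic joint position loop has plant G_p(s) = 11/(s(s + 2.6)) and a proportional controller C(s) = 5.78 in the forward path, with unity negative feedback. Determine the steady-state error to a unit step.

0

The open loop C(s)G_p(s) has a pole at the origin (type 1), so the static position error constant is infinite and e_ss = 1/(1+∞) = 0.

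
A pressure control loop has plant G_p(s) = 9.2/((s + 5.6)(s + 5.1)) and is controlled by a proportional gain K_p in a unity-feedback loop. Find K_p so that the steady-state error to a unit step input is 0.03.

K_p = 100

For a type-0 loop with proportional control, e_ss = 1/(1 + K_p·G_p(0)).
G_p(0) = 0.3221. Require 1/(1 + K_p·0.3221) = 0.03, so 1 + 0.3221·K_p = 33.33.
K_p = (33.33 − 1)/0.3221 = 100.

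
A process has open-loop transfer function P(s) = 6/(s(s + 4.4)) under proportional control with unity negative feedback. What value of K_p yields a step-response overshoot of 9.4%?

From %OS = 100·exp(−πζ/√(1−ζ²)) = 9.4%, ζ = −ln(0.094)/√(π²+ln²(0.094)) = 0.6013.
Characteristic equation s² + 4.4s + 6K_p = 0 gives ζ = 4.4/(2√(6K_p)).
Setting ζ = 0.6013: √(6K_p) = 4.4/(2·0.6013) = 3.658, so K_p = 13.38/6 = 2.23.

K_p = 2.23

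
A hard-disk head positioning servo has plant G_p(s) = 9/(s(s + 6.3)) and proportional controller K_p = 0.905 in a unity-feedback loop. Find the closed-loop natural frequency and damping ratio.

1 + K_p·G_p(s) = 0 gives s² + 6.3s + 8.145 = 0.
So ω_n² = 8.145 ⇒ ω_n = 2.854 rad/s, and ζ = 6.3/(2ω_n) = 1.1.

ω_n = 2.85 rad/s, ζ = 1.1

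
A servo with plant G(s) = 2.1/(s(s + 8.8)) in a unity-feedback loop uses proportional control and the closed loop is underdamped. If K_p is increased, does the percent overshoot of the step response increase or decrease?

Characteristic equation s² + 8.8s + K_p·2.1 = 0: raising K_p raises ω_n while 2ζω_n = 8.8 is fixed, so ζ falls and overshoot grows.

increase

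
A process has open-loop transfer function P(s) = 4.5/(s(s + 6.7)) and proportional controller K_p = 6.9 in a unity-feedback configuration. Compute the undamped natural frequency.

ω_n = 5.57 rad/s

With unity feedback the closed-loop characteristic equation is s² + 6.7s + 6.9·4.5 = s² + 6.7s + 31.05 = 0.
Matching s² + 2ζω_n s + ω_n²: ω_n = √31.05 = 5.572 rad/s and 2ζω_n = 6.7, so ζ = 6.7/(2·5.572) = 0.601.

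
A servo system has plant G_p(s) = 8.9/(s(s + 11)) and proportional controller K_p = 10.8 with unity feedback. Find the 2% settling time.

From 1 + K_pG_p(s) = 0: s² + 11s + 96.12 = 0 ⇒ ω_n = 9.804, ζ = 0.561.
2% settling time T_s ≈ 4/(ζω_n) = 4/5.5 = 0.727 s.

T_s ≈ 0.727 s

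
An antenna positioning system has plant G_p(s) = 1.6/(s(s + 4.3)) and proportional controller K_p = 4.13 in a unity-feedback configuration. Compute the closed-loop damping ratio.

The closed-loop denominator is s(s+4.3) + 4.13·1.6 = s² + 4.3s + 6.608.
Matching s² + 2ζω_n s + ω_n²: ω_n = √6.608 = 2.571 rad/s and 2ζω_n = 4.3, so ζ = 4.3/(2·2.571) = 0.836.

ζ = 0.836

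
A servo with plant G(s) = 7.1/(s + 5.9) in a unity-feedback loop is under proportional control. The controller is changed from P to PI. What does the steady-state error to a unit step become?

0

Adding integral action puts a pole at s = 0 in the forward path, raising the system type to 1; a type-1 loop has zero steady-state error to a step.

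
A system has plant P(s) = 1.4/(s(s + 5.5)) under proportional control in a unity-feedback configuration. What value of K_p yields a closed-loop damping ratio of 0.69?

K_p = 11.3

Closed-loop characteristic equation: s² + 5.5s + K_p·1.4 = 0.
So ω_n = √(1.4K_p) and 2ζω_n = 5.5, giving ζ = 5.5/(2√(1.4K_p)).
Setting ζ = 0.69: √(1.4K_p) = 5.5/(2·0.69) = 3.986, so K_p = 15.88/1.4 = 11.3.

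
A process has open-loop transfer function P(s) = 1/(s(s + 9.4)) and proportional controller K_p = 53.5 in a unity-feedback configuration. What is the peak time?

T_p = 0.561 s

The closed-loop denominator s² + 9.4s + 53.5 gives ω_n = √53.5 = 7.314 and ζ = 9.4/(2ω_n) = 0.6426.
Damped frequency ω_d = ω_n√(1−ζ²) = 5.604 rad/s, so peak time T_p = π/ω_d = 0.561 s.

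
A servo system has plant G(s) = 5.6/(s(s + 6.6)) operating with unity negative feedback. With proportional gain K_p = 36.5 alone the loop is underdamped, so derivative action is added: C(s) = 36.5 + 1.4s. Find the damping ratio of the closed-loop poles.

ζ = 0.505

Forward path: (36.5 + 1.4s)·5.6/(s(s+6.6)). The closed-loop characteristic equation is s² + (6.6 + 5.6·1.4)s + 5.6·36.5 = 0.
That is s² + 14.44s + 204.4 = 0, so ω_n = 14.3 rad/s and ζ = 14.44/(2·14.3) = 0.505.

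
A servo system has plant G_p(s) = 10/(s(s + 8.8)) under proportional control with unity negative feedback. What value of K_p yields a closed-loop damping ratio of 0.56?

Closed-loop characteristic equation: s² + 8.8s + K_p·10 = 0.
So ω_n = √(10K_p) and 2ζω_n = 8.8, giving ζ = 8.8/(2√(10K_p)).
Setting ζ = 0.56: √(10K_p) = 8.8/(2·0.56) = 7.857, so K_p = 61.73/10 = 6.17.

K_p = 6.17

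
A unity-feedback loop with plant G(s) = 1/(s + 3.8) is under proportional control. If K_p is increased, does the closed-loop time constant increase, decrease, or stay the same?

decrease

Closed-loop pole is at s = −(3.8+K_p·1); larger K_p moves it further left, so τ = 1/(3.8+K_p·1) decreases.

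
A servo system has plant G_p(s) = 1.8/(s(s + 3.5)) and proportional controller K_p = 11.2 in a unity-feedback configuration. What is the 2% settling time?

T_s ≈ 2.29 s

From 1 + K_pG_p(s) = 0: s² + 3.5s + 20.16 = 0 ⇒ ω_n = 4.49, ζ = 0.3898.
2% settling time T_s ≈ 4/(ζω_n) = 4/1.75 = 2.29 s.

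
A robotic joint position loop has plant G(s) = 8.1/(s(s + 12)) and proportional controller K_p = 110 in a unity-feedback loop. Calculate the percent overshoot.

Closed-loop characteristic equation: s² + 12s + 891 = 0, so ω_n = 29.85 rad/s and ζ = 12/(2·29.85) = 0.201.
%OS = 100·exp(−πζ/√(1−ζ²)) = 100·exp(−π·0.201/√0.9596) = 52.5%.

52.5%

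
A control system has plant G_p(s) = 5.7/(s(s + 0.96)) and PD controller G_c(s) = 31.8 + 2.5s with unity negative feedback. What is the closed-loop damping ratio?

ζ = 0.565

Forward path: (31.8 + 2.5s)·5.7/(s(s+0.96)). The closed-loop characteristic equation is s² + (0.96 + 5.7·2.5)s + 5.7·31.8 = 0.
That is s² + 15.21s + 181.3 = 0, so ω_n = 13.46 rad/s and ζ = 15.21/(2·13.46) = 0.5649.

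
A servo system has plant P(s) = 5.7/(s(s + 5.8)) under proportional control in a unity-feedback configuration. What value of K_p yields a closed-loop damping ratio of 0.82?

Closed-loop characteristic equation: s² + 5.8s + K_p·5.7 = 0.
So ω_n = √(5.7K_p) and 2ζω_n = 5.8, giving ζ = 5.8/(2√(5.7K_p)).
Setting ζ = 0.82: √(5.7K_p) = 5.8/(2·0.82) = 3.537, so K_p = 12.51/5.7 = 2.19.

K_p = 2.19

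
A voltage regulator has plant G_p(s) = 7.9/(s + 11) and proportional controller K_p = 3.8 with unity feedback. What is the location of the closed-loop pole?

s = -41.02

Closed-loop transfer function: T(s) = K_p·G_p(s)/(1 + K_p·G_p(s)) = 30.02/(s + 11 + 30.02) = 30.02/(s + 41.02).
The closed-loop pole is at s = −41.02.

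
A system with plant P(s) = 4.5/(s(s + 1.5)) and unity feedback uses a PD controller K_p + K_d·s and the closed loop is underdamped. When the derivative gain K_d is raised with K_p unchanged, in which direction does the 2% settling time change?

decrease

Characteristic equation s² + (1.5 + 4.5K_d)s + 4.5K_p = 0: raising K_d increases ζω_n = (1.5+4.5K_d)/2 while the loop stays underdamped, so T_s ≈ 4/(ζω_n) decreases.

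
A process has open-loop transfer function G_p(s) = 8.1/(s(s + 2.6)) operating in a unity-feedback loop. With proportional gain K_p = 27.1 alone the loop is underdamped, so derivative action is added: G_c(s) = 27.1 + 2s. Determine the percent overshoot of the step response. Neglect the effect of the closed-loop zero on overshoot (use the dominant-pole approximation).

7.59%

Forward path: (27.1 + 2s)·8.1/(s(s+2.6)). The closed-loop characteristic equation is s² + (2.6 + 8.1·2)s + 8.1·27.1 = 0.
That is s² + 18.8s + 219.5 = 0, so ω_n = 14.82 rad/s and ζ = 18.8/(2·14.82) = 0.6345.
%OS = 100·exp(−πζ/√(1−ζ²)) = 7.59%.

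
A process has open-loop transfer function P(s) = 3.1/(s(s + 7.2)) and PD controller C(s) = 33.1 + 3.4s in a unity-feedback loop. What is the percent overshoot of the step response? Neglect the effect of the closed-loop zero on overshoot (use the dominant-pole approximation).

Forward path: (33.1 + 3.4s)·3.1/(s(s+7.2)). The closed-loop characteristic equation is s² + (7.2 + 3.1·3.4)s + 3.1·33.1 = 0.
That is s² + 17.74s + 102.6 = 0, so ω_n = 10.13 rad/s and ζ = 17.74/(2·10.13) = 0.8756.
%OS = 100·exp(−πζ/√(1−ζ²)) = 0.336%.

0.336%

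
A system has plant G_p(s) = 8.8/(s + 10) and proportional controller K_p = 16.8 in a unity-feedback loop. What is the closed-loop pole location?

Closed-loop transfer function: T(s) = K_p·G_p(s)/(1 + K_p·G_p(s)) = 147.8/(s + 10 + 147.8) = 147.8/(s + 157.8).
The closed-loop pole is at s = −157.8.

s = -157.8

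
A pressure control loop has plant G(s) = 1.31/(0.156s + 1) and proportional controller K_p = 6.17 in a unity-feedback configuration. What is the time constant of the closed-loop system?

Closed loop: T(s) = K_p·G/(1+K_p·G) = 8.083/(0.156s + 1 + 8.083), with pole at s = −(1 + 8.083)/0.156 = −58.22.
Closed-loop time constant τ = 1/58.22 = 0.0172 s.

τ = 0.0172 s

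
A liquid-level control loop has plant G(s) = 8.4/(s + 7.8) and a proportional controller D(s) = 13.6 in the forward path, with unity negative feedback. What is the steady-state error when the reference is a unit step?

0.0639

The loop is type 0. Static position error constant K_pos = D(0)·G(0) = 13.6·1.077 = 14.65.
Steady-state error to a unit step: e_ss = 1/(1+K_pos) = 1/15.65 = 0.0639.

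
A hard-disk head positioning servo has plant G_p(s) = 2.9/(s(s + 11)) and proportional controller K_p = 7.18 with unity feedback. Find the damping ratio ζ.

ζ = 1.21

1 + K_p·G_p(s) = 0 gives s² + 11s + 20.82 = 0.
So ω_n² = 20.82 ⇒ ω_n = 4.563 rad/s, and ζ = 11/(2ω_n) = 1.21.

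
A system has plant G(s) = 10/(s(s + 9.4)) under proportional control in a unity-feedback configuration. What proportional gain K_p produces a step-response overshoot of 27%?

K_p = 14.9

From %OS = 100·exp(−πζ/√(1−ζ²)) = 27%, ζ = −ln(0.27)/√(π²+ln²(0.27)) = 0.3847.
Characteristic equation s² + 9.4s + 10K_p = 0 gives ζ = 9.4/(2√(10K_p)).
Setting ζ = 0.3847: √(10K_p) = 9.4/(2·0.3847) = 12.22, so K_p = 149.3/10 = 14.9.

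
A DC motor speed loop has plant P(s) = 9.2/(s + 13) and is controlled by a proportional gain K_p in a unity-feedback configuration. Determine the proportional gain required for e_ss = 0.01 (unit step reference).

For a type-0 loop with proportional control, e_ss = 1/(1 + K_p·P(0)).
P(0) = 0.7077. Require 1/(1 + K_p·0.7077) = 0.01, so 1 + 0.7077·K_p = 100.
K_p = (100 − 1)/0.7077 = 140.

K_p = 140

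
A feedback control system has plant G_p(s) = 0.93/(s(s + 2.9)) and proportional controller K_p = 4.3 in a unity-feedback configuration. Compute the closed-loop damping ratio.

ζ = 0.725

With unity feedback the closed-loop characteristic equation is s² + 2.9s + 4.3·0.93 = s² + 2.9s + 3.999 = 0.
So ω_n² = 3.999 ⇒ ω_n = 2 rad/s, and ζ = 2.9/(2ω_n) = 0.725.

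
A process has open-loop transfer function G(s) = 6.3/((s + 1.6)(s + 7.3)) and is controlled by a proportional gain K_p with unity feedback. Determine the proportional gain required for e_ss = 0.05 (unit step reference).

For a type-0 loop with proportional control, e_ss = 1/(1 + K_p·G(0)).
G(0) = 0.5394. Require 1/(1 + K_p·0.5394) = 0.05, so 1 + 0.5394·K_p = 20.
K_p = (20 − 1)/0.5394 = 35.2.

K_p = 35.2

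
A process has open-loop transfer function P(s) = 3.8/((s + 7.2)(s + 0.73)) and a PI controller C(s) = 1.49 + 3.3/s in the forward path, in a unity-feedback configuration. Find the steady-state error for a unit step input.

0

The open loop C(s)P(s) has a pole at the origin (type 1), so the static position error constant is infinite and e_ss = 1/(1+∞) = 0.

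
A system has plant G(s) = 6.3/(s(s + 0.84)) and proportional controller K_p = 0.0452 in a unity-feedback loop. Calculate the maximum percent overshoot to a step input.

1.82%

From 1 + K_pG(s) = 0: s² + 0.84s + 0.2848 = 0 ⇒ ω_n = 0.5336, ζ = 0.7871.
%OS = 100·exp(−πζ/√(1−ζ²)) = 100·exp(−π·0.7871/√0.3805) = 1.82%.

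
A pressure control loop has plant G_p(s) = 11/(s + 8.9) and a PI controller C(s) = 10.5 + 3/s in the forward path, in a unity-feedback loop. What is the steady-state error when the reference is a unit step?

The open loop C(s)G_p(s) has a pole at the origin (type 1), so the static position error constant is infinite and e_ss = 1/(1+∞) = 0.

0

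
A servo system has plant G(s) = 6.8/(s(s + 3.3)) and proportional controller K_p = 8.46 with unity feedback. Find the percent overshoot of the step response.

The closed-loop denominator s² + 3.3s + 57.53 gives ω_n = √57.53 = 7.585 and ζ = 3.3/(2ω_n) = 0.2175.
%OS = 100·exp(−πζ/√(1−ζ²)) = 100·exp(−π·0.2175/√0.9527) = 49.6%.

49.6%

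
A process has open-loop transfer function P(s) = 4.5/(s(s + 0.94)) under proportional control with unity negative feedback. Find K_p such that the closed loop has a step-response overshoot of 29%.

From %OS = 100·exp(−πζ/√(1−ζ²)) = 29%, ζ = −ln(0.29)/√(π²+ln²(0.29)) = 0.3666.
Characteristic equation s² + 0.94s + 4.5K_p = 0 gives ζ = 0.94/(2√(4.5K_p)).
Setting ζ = 0.3666: √(4.5K_p) = 0.94/(2·0.3666) = 1.282, so K_p = 1.644/4.5 = 0.365.

K_p = 0.365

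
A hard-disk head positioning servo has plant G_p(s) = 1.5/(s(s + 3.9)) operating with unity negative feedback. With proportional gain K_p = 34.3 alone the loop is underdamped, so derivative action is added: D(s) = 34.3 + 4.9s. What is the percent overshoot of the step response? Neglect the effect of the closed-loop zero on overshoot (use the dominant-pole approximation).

1.89%

Forward path: (34.3 + 4.9s)·1.5/(s(s+3.9)). The closed-loop characteristic equation is s² + (3.9 + 1.5·4.9)s + 1.5·34.3 = 0.
That is s² + 11.25s + 51.45 = 0, so ω_n = 7.173 rad/s and ζ = 11.25/(2·7.173) = 0.7842.
%OS = 100·exp(−πζ/√(1−ζ²)) = 1.89%.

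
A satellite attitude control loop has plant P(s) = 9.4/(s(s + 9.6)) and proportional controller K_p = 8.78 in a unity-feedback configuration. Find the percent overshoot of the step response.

The closed-loop denominator s² + 9.6s + 82.53 gives ω_n = √82.53 = 9.085 and ζ = 9.6/(2ω_n) = 0.5284.
%OS = 100·exp(−πζ/√(1−ζ²)) = 100·exp(−π·0.5284/√0.7208) = 14.2%.

14.2%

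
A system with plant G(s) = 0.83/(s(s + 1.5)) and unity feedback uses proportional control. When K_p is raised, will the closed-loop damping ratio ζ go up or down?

ζ = 1.5/(2√(0.83K_p)); increasing K_p raises the denominator, so ζ falls.

decrease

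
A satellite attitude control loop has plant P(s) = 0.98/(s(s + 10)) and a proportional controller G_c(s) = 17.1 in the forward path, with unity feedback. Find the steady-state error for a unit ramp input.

0.597

The loop has one pole at the origin (type 1). Velocity error constant K_v = lim_{s→0} s·G_c(s)P(s) = 17.1·0.98/10 = 1.676.
Steady-state error to a unit ramp: e_ss = 1/K_v = 0.597.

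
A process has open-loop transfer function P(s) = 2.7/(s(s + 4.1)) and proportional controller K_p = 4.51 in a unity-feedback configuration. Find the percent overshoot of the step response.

From 1 + K_pP(s) = 0: s² + 4.1s + 12.18 = 0 ⇒ ω_n = 3.49, ζ = 0.5875.
%OS = 100·exp(−πζ/√(1−ζ²)) = 100·exp(−π·0.5875/√0.6549) = 10.2%.

10.2%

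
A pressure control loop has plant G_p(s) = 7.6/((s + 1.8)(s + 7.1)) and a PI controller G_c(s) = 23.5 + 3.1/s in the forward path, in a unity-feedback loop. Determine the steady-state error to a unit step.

0

The open loop G_c(s)G_p(s) has a pole at the origin (type 1), so the static position error constant is infinite and e_ss = 1/(1+∞) = 0.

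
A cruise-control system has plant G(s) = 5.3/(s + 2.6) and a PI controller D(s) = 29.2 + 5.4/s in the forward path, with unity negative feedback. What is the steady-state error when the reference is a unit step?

The open loop D(s)G(s) has a pole at the origin (type 1), so the static position error constant is infinite and e_ss = 1/(1+∞) = 0.

0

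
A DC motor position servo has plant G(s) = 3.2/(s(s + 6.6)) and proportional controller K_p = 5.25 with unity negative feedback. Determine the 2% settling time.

The closed-loop denominator s² + 6.6s + 16.8 gives ω_n = √16.8 = 4.099 and ζ = 6.6/(2ω_n) = 0.8051.
2% settling time T_s ≈ 4/(ζω_n) = 4/3.3 = 1.21 s.

T_s ≈ 1.21 s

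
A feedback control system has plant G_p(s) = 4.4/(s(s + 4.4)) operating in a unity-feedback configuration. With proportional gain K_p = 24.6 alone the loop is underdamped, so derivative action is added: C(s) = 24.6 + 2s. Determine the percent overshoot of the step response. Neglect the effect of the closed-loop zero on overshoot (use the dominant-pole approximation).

Forward path: (24.6 + 2s)·4.4/(s(s+4.4)). The closed-loop characteristic equation is s² + (4.4 + 4.4·2)s + 4.4·24.6 = 0.
That is s² + 13.2s + 108.2 = 0, so ω_n = 10.4 rad/s and ζ = 13.2/(2·10.4) = 0.6344.
%OS = 100·exp(−πζ/√(1−ζ²)) = 7.59%.

7.59%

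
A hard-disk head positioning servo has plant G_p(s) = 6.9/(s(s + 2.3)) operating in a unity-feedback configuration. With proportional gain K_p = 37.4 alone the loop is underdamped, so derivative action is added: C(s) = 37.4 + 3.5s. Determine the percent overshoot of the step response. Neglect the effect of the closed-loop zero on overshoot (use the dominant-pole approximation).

1.05%

Forward path: (37.4 + 3.5s)·6.9/(s(s+2.3)). The closed-loop characteristic equation is s² + (2.3 + 6.9·3.5)s + 6.9·37.4 = 0.
That is s² + 26.45s + 258.1 = 0, so ω_n = 16.06 rad/s and ζ = 26.45/(2·16.06) = 0.8233.
%OS = 100·exp(−πζ/√(1−ζ²)) = 1.05%.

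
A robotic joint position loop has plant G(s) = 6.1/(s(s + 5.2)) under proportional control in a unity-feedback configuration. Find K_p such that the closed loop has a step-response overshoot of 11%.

From %OS = 100·exp(−πζ/√(1−ζ²)) = 11%, ζ = −ln(0.11)/√(π²+ln²(0.11)) = 0.5749.
Characteristic equation s² + 5.2s + 6.1K_p = 0 gives ζ = 5.2/(2√(6.1K_p)).
Setting ζ = 0.5749: √(6.1K_p) = 5.2/(2·0.5749) = 4.523, so K_p = 20.45/6.1 = 3.35.

K_p = 3.35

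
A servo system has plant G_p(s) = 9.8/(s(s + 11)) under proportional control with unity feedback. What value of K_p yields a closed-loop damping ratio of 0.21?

K_p = 70

Closed-loop characteristic equation: s² + 11s + K_p·9.8 = 0.
So ω_n = √(9.8K_p) and 2ζω_n = 11, giving ζ = 11/(2√(9.8K_p)).
Setting ζ = 0.21: √(9.8K_p) = 11/(2·0.21) = 26.19, so K_p = 685.9/9.8 = 70.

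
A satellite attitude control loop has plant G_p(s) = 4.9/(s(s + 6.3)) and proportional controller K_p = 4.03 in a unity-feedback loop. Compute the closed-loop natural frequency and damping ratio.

ω_n = 4.44 rad/s, ζ = 0.709

1 + K_p·G_p(s) = 0 gives s² + 6.3s + 19.75 = 0.
So ω_n² = 19.75 ⇒ ω_n = 4.444 rad/s, and ζ = 6.3/(2ω_n) = 0.709.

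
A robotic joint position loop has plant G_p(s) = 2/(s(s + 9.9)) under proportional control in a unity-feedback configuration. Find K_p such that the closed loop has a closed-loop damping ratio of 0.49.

K_p = 51

Closed-loop characteristic equation: s² + 9.9s + K_p·2 = 0.
So ω_n = √(2K_p) and 2ζω_n = 9.9, giving ζ = 9.9/(2√(2K_p)).
Setting ζ = 0.49: √(2K_p) = 9.9/(2·0.49) = 10.1, so K_p = 102.1/2 = 51.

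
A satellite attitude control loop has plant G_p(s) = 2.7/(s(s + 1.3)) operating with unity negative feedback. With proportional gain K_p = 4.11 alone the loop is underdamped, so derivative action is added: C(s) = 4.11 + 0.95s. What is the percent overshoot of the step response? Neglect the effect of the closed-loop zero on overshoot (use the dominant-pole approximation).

Forward path: (4.11 + 0.95s)·2.7/(s(s+1.3)). The closed-loop characteristic equation is s² + (1.3 + 2.7·0.95)s + 2.7·4.11 = 0.
That is s² + 3.865s + 11.1 = 0, so ω_n = 3.331 rad/s and ζ = 3.865/(2·3.331) = 0.5801.
%OS = 100·exp(−πζ/√(1−ζ²)) = 10.7%.

10.7%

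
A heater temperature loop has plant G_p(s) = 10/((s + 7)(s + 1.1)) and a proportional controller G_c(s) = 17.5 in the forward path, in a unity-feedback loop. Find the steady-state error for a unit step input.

The loop is type 0. Static position error constant K_pos = G_c(0)·G_p(0) = 17.5·1.299 = 22.73.
Steady-state error to a unit step: e_ss = 1/(1+K_pos) = 1/23.73 = 0.0421.

0.0421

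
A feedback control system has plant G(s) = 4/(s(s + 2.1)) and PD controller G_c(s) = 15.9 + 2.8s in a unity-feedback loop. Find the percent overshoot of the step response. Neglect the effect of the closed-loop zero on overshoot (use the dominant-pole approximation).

0.869%

Forward path: (15.9 + 2.8s)·4/(s(s+2.1)). The closed-loop characteristic equation is s² + (2.1 + 4·2.8)s + 4·15.9 = 0.
That is s² + 13.3s + 63.6 = 0, so ω_n = 7.975 rad/s and ζ = 13.3/(2·7.975) = 0.8339.
%OS = 100·exp(−πζ/√(1−ζ²)) = 0.869%.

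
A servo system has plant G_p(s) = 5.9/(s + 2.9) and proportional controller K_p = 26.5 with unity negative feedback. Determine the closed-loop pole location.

Closed-loop transfer function: T(s) = K_p·G_p(s)/(1 + K_p·G_p(s)) = 156.4/(s + 2.9 + 156.4) = 156.4/(s + 159.3).
The closed-loop pole is at s = −159.3.

s = -159.3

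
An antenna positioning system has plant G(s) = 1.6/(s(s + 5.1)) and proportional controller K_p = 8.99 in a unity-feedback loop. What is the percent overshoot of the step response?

The closed-loop denominator s² + 5.1s + 14.38 gives ω_n = √14.38 = 3.793 and ζ = 5.1/(2ω_n) = 0.6724.
%OS = 100·exp(−πζ/√(1−ζ²)) = 100·exp(−π·0.6724/√0.5479) = 5.76%.

5.76%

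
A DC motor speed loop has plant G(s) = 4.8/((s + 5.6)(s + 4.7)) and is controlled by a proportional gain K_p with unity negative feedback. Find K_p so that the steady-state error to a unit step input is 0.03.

Steady-state error for a unit step on this type-0 loop is 1/(1 + K_p·G(0)).
G(0) = 0.1824. Require 1/(1 + K_p·0.1824) = 0.03, so 1 + 0.1824·K_p = 33.33.
K_p = (33.33 − 1)/0.1824 = 177.

K_p = 177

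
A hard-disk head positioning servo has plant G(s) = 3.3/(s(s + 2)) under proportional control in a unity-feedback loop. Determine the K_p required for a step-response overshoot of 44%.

From %OS = 100·exp(−πζ/√(1−ζ²)) = 44%, ζ = −ln(0.44)/√(π²+ln²(0.44)) = 0.2528.
Characteristic equation s² + 2s + 3.3K_p = 0 gives ζ = 2/(2√(3.3K_p)).
Setting ζ = 0.2528: √(3.3K_p) = 2/(2·0.2528) = 3.955, so K_p = 15.64/3.3 = 4.74.

K_p = 4.74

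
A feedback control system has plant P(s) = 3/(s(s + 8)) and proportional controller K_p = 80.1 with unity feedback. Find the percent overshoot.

The closed-loop denominator s² + 8s + 240.3 gives ω_n = √240.3 = 15.5 and ζ = 8/(2ω_n) = 0.258.
%OS = 100·exp(−πζ/√(1−ζ²)) = 100·exp(−π·0.258/√0.9334) = 43.2%.

43.2%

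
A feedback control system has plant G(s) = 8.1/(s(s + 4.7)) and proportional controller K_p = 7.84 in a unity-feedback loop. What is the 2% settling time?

T_s ≈ 1.7 s

The closed-loop denominator s² + 4.7s + 63.5 gives ω_n = √63.5 = 7.969 and ζ = 4.7/(2ω_n) = 0.2949.
2% settling time T_s ≈ 4/(ζω_n) = 4/2.35 = 1.7 s.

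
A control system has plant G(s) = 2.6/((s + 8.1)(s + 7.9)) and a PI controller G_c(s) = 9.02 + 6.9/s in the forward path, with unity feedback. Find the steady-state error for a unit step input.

The open loop G_c(s)G(s) has a pole at the origin (type 1), so the static position error constant is infinite and e_ss = 1/(1+∞) = 0.

0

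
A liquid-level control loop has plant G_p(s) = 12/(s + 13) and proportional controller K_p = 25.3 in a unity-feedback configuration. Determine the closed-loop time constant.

Closed-loop transfer function: T(s) = K_p·G_p(s)/(1 + K_p·G_p(s)) = 303.6/(s + 13 + 303.6) = 303.6/(s + 316.6).
Time constant τ = 1/316.6 = 0.00316 s.

τ = 0.00316 s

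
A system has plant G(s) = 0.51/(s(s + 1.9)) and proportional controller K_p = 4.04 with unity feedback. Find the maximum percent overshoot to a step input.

6.24%

The closed-loop denominator s² + 1.9s + 2.06 gives ω_n = √2.06 = 1.435 and ζ = 1.9/(2ω_n) = 0.6618.
%OS = 100·exp(−πζ/√(1−ζ²)) = 100·exp(−π·0.6618/√0.562) = 6.24%.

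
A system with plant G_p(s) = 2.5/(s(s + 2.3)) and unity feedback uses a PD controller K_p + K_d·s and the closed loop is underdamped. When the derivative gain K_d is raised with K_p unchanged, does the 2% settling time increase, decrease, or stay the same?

decrease

Characteristic equation s² + (2.3 + 2.5K_d)s + 2.5K_p = 0: raising K_d increases ζω_n = (2.3+2.5K_d)/2 while the loop stays underdamped, so T_s ≈ 4/(ζω_n) decreases.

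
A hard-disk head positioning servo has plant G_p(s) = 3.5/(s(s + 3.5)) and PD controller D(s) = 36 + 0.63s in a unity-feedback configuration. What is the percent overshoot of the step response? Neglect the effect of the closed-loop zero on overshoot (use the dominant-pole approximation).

43.8%

Forward path: (36 + 0.63s)·3.5/(s(s+3.5)). The closed-loop characteristic equation is s² + (3.5 + 3.5·0.63)s + 3.5·36 = 0.
That is s² + 5.705s + 126 = 0, so ω_n = 11.22 rad/s and ζ = 5.705/(2·11.22) = 0.2541.
%OS = 100·exp(−πζ/√(1−ζ²)) = 43.8%.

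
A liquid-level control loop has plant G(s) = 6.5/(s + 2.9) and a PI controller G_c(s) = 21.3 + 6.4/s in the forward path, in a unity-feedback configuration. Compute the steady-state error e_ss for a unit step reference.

0

The open loop G_c(s)G(s) has a pole at the origin (type 1), so the static position error constant is infinite and e_ss = 1/(1+∞) = 0.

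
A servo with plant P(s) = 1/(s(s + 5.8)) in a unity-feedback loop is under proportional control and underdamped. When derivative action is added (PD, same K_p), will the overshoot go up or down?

With PD the characteristic equation becomes s² + (a + K·K_d)s + K·K_p = 0; the damping term grows, ζ rises, overshoot falls.

decrease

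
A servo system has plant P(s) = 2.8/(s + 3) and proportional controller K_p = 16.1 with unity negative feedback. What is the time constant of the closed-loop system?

τ = 0.0208 s

Closed-loop transfer function: T(s) = K_p·P(s)/(1 + K_p·P(s)) = 45.08/(s + 3 + 45.08) = 45.08/(s + 48.08).
Time constant τ = 1/48.08 = 0.0208 s.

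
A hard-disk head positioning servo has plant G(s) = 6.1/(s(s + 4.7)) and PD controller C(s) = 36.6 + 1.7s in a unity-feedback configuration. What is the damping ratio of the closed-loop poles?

ζ = 0.504

Forward path: (36.6 + 1.7s)·6.1/(s(s+4.7)). The closed-loop characteristic equation is s² + (4.7 + 6.1·1.7)s + 6.1·36.6 = 0.
That is s² + 15.07s + 223.3 = 0, so ω_n = 14.94 rad/s and ζ = 15.07/(2·14.94) = 0.5043.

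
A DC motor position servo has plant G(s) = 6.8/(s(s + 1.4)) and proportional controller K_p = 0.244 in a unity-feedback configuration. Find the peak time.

The closed-loop denominator s² + 1.4s + 1.659 gives ω_n = √1.659 = 1.288 and ζ = 1.4/(2ω_n) = 0.5434.
Damped frequency ω_d = ω_n√(1−ζ²) = 1.081 rad/s, so peak time T_p = π/ω_d = 2.91 s.

T_p = 2.91 s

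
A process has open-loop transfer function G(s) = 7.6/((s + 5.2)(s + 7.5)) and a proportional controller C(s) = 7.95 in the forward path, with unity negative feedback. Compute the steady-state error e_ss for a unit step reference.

0.392

The loop is type 0. Static position error constant K_pos = C(0)·G(0) = 7.95·0.1949 = 1.549.
Steady-state error to a unit step: e_ss = 1/(1+K_pos) = 1/2.549 = 0.392.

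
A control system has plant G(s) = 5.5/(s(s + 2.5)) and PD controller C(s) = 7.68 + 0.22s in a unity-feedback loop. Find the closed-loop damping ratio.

ζ = 0.285

Forward path: (7.68 + 0.22s)·5.5/(s(s+2.5)). The closed-loop characteristic equation is s² + (2.5 + 5.5·0.22)s + 5.5·7.68 = 0.
That is s² + 3.71s + 42.24 = 0, so ω_n = 6.499 rad/s and ζ = 3.71/(2·6.499) = 0.2854.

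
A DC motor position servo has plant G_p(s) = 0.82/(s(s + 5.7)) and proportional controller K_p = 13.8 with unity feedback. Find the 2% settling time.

T_s ≈ 1.4 s

The closed-loop denominator s² + 5.7s + 11.32 gives ω_n = √11.32 = 3.364 and ζ = 5.7/(2ω_n) = 0.8472.
2% settling time T_s ≈ 4/(ζω_n) = 4/2.85 = 1.4 s.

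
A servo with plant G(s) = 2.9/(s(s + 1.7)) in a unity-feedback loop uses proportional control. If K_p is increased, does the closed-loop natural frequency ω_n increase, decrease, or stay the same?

ω_n = √(2.9·K_p), which grows with K_p.

increase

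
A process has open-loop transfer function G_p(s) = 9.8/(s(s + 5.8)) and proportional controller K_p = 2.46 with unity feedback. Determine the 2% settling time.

From 1 + K_pG_p(s) = 0: s² + 5.8s + 24.11 = 0 ⇒ ω_n = 4.91, ζ = 0.5906.
2% settling time T_s ≈ 4/(ζω_n) = 4/2.9 = 1.38 s.

T_s ≈ 1.38 s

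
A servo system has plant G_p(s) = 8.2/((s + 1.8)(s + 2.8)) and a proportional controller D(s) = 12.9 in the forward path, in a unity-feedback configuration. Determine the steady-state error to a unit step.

The loop is type 0. Static position error constant K_pos = D(0)·G_p(0) = 12.9·1.627 = 20.99.
Steady-state error to a unit step: e_ss = 1/(1+K_pos) = 1/21.99 = 0.0455.

0.0455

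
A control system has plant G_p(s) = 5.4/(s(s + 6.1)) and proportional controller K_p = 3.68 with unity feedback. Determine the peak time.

T_p = 0.966 s

Closed-loop characteristic equation: s² + 6.1s + 19.87 = 0, so ω_n = 4.458 rad/s and ζ = 6.1/(2·4.458) = 0.6842.
Damped frequency ω_d = ω_n√(1−ζ²) = 3.251 rad/s, so peak time T_p = π/ω_d = 0.966 s.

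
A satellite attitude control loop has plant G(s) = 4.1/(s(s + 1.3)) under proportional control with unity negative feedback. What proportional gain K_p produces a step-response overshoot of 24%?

K_p = 0.602

From %OS = 100·exp(−πζ/√(1−ζ²)) = 24%, ζ = −ln(0.24)/√(π²+ln²(0.24)) = 0.4136.
Characteristic equation s² + 1.3s + 4.1K_p = 0 gives ζ = 1.3/(2√(4.1K_p)).
Setting ζ = 0.4136: √(4.1K_p) = 1.3/(2·0.4136) = 1.572, so K_p = 2.47/4.1 = 0.602.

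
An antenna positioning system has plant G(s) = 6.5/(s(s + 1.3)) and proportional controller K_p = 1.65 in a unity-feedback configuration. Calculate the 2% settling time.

T_s ≈ 6.15 s

Closed-loop characteristic equation: s² + 1.3s + 10.72 = 0, so ω_n = 3.275 rad/s and ζ = 1.3/(2·3.275) = 0.1985.
2% settling time T_s ≈ 4/(ζω_n) = 4/0.65 = 6.15 s.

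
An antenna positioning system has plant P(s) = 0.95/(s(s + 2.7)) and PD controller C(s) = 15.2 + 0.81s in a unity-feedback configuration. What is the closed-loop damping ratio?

Forward path: (15.2 + 0.81s)·0.95/(s(s+2.7)). The closed-loop characteristic equation is s² + (2.7 + 0.95·0.81)s + 0.95·15.2 = 0.
That is s² + 3.47s + 14.44 = 0, so ω_n = 3.8 rad/s and ζ = 3.47/(2·3.8) = 0.4565.

ζ = 0.457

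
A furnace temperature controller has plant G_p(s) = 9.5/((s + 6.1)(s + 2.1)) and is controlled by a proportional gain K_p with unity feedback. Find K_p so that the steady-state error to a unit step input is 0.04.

Steady-state error for a unit step on this type-0 loop is 1/(1 + K_p·G_p(0)).
G_p(0) = 0.7416. Require 1/(1 + K_p·0.7416) = 0.04, so 1 + 0.7416·K_p = 25.
K_p = (25 − 1)/0.7416 = 32.4.

K_p = 32.4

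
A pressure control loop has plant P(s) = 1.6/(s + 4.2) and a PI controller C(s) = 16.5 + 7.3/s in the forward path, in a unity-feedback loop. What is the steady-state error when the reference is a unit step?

0

The open loop C(s)P(s) has a pole at the origin (type 1), so the static position error constant is infinite and e_ss = 1/(1+∞) = 0.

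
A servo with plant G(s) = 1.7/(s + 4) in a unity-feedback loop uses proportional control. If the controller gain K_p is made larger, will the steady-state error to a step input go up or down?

The position error constant K_pos = K_p·G(0) grows with K_p, and e_ss = 1/(1+K_pos) falls.

decrease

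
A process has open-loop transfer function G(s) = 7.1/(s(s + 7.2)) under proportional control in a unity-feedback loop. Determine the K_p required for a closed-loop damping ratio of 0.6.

Closed-loop characteristic equation: s² + 7.2s + K_p·7.1 = 0.
So ω_n = √(7.1K_p) and 2ζω_n = 7.2, giving ζ = 7.2/(2√(7.1K_p)).
Setting ζ = 0.6: √(7.1K_p) = 7.2/(2·0.6) = 6, so K_p = 36/7.1 = 5.07.

K_p = 5.07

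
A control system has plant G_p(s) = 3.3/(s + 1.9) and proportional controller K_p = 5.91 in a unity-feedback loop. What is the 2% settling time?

Closed-loop transfer function: T(s) = K_p·G_p(s)/(1 + K_p·G_p(s)) = 19.5/(s + 1.9 + 19.5) = 19.5/(s + 21.4).
Time constant τ = 1/21.4 = 0.04672 s, so the 2% settling time is about 4τ = 0.187 s.

T_s ≈ 0.187 s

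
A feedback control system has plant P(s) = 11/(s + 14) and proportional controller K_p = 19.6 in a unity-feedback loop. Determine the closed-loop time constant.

τ = 0.00436 s

Closed-loop transfer function: T(s) = K_p·P(s)/(1 + K_p·P(s)) = 215.6/(s + 14 + 215.6) = 215.6/(s + 229.6).
Time constant τ = 1/229.6 = 0.00436 s.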